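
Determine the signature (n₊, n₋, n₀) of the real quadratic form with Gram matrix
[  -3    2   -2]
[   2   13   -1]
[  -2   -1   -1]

step 0: pivot -3 → sign −
step 1: pivot 43/3 → sign +
step 2: pivot -2/43 → sign −
signature = (1, 2, 0)

Answer: (1, 2, 0)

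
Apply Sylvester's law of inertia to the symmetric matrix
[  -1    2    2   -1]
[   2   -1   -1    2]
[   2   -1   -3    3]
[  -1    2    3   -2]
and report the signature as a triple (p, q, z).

step 0: pivot -1 → sign −
step 1: pivot 3 → sign +
step 2: pivot -2 → sign −
step 3: pivot -1/2 → sign −
signature = (1, 3, 0)

Answer: (1, 3, 0)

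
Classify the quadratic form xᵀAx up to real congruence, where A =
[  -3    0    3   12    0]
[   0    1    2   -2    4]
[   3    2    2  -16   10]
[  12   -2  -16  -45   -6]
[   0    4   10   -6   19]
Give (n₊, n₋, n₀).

step 0: pivot -3 → sign −
step 1: pivot 1 → sign +
step 2: pivot 1 → sign +
step 3: pivot -1 → sign −
step 4: pivot 3 → sign +
signature = (3, 2, 0)

Answer: (3, 2, 0)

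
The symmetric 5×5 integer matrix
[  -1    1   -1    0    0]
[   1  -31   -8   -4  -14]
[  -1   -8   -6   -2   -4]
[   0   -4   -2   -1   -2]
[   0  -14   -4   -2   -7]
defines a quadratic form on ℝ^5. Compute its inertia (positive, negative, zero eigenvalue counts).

Answer: (0, 5, 0)

Derivation:
step 0: pivot -1 → sign −
step 1: pivot -30 → sign −
step 2: pivot -23/10 → sign −
step 3: pivot -13/69 → sign −
step 4: pivot -3/13 → sign −
signature = (0, 5, 0)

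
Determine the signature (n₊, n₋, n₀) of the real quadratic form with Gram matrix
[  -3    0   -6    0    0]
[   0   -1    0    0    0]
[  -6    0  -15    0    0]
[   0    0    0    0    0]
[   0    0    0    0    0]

step 0: pivot -3 → sign −
step 1: pivot -1 → sign −
step 2: pivot -3 → sign −
step 3: row/col 3 already zero → sign 0
step 4: row/col 4 already zero → sign 0
signature = (0, 3, 2)

Answer: (0, 3, 2)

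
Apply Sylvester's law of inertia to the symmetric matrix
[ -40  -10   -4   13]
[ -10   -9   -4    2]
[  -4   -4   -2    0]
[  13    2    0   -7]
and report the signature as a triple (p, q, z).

step 0: pivot -40 → sign −
step 1: pivot -13/2 → sign −
step 2: pivot -14/65 → sign −
step 3: pivot -3/28 → sign −
signature = (0, 4, 0)

Answer: (0, 4, 0)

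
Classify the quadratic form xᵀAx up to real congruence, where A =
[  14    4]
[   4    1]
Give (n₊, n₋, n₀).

Answer: (1, 1, 0)

Derivation:
step 0: pivot 14 → sign +
step 1: pivot -1/7 → sign −
signature = (1, 1, 0)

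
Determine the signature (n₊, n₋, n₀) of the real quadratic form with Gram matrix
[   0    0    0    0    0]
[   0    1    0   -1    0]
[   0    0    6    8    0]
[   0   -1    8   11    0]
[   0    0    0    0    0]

step 0: pivot 1 → sign +
step 1: pivot 6 → sign +
step 2: pivot -2/3 → sign −
step 3: row/col 3 already zero → sign 0
step 4: row/col 4 already zero → sign 0
signature = (2, 1, 2)

Answer: (2, 1, 2)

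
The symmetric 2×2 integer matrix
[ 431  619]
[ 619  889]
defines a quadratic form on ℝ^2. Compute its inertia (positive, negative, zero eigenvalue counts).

Answer: (1, 1, 0)

Derivation:
step 0: pivot 431 → sign +
step 1: pivot -2/431 → sign −
signature = (1, 1, 0)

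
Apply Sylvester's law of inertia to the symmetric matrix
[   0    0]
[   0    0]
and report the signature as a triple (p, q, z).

step 0: row/col 0 already zero → sign 0
step 1: row/col 1 already zero → sign 0
signature = (0, 0, 2)

Answer: (0, 0, 2)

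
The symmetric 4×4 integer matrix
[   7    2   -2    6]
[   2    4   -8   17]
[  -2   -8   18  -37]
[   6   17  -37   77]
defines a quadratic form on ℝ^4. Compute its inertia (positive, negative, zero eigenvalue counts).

step 0: pivot 7 → sign +
step 1: pivot 24/7 → sign +
step 2: pivot 4/3 → sign +
step 3: pivot 3/16 → sign +
signature = (4, 0, 0)

Answer: (4, 0, 0)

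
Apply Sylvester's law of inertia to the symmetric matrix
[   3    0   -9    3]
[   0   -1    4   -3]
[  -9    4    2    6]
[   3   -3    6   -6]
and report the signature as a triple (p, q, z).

Answer: (2, 2, 0)

Derivation:
step 0: pivot 3 → sign +
step 1: pivot -1 → sign −
step 2: pivot -9 → sign −
step 3: pivot 1 → sign +
signature = (2, 2, 0)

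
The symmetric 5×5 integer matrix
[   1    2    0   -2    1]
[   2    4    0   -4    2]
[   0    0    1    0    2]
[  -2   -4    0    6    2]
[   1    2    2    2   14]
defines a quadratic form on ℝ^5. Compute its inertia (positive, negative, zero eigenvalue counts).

Answer: (4, 0, 1)

Derivation:
step 0: pivot 1 → sign +
step 1: pivot 1 → sign +
step 2: pivot 2 → sign +
step 3: pivot 1 → sign +
step 4: row/col 4 already zero → sign 0
signature = (4, 0, 1)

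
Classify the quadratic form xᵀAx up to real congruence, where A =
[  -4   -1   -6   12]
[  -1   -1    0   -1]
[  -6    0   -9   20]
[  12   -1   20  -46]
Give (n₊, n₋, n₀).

Answer: (1, 3, 0)

Derivation:
step 0: pivot -4 → sign −
step 1: pivot -3/4 → sign −
step 2: pivot 3 → sign +
step 3: pivot -2/3 → sign −
signature = (1, 3, 0)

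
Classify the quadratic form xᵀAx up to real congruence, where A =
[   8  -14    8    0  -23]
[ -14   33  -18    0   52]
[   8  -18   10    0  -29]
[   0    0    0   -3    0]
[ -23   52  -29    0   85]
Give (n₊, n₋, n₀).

step 0: pivot 8 → sign +
step 1: pivot 17/2 → sign +
step 2: pivot 2/17 → sign +
step 3: pivot -3 → sign −
step 4: pivot 3/4 → sign +
signature = (4, 1, 0)

Answer: (4, 1, 0)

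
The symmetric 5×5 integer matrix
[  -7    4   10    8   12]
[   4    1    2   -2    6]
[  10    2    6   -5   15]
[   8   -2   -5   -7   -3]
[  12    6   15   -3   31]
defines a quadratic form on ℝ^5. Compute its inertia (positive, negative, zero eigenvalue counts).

step 0: pivot -7 → sign −
step 1: pivot 23/7 → sign +
step 2: pivot 50/23 → sign +
step 3: pivot 3/50 → sign +
step 4: pivot -2 → sign −
signature = (3, 2, 0)

Answer: (3, 2, 0)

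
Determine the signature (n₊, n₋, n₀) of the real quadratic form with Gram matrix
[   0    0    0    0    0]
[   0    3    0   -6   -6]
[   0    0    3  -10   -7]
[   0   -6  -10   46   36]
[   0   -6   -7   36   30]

step 0: pivot 3 → sign +
step 1: pivot 3 → sign +
step 2: pivot 2/3 → sign +
step 3: pivot 1 → sign +
step 4: row/col 4 already zero → sign 0
signature = (4, 0, 1)

Answer: (4, 0, 1)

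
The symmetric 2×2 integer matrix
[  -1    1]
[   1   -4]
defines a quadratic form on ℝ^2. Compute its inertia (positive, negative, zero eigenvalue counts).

Answer: (0, 2, 0)

Derivation:
step 0: pivot -1 → sign −
step 1: pivot -3 → sign −
signature = (0, 2, 0)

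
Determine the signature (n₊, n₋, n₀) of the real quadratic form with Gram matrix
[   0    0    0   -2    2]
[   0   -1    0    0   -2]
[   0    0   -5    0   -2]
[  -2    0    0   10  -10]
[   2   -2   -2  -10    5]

Answer: (1, 4, 0)

Derivation:
step 0: pivot -1 → sign −
step 1: pivot -5 → sign −
step 2: pivot 10 → sign +
step 3: pivot -2/5 → sign −
step 4: pivot -1/5 → sign −
signature = (1, 4, 0)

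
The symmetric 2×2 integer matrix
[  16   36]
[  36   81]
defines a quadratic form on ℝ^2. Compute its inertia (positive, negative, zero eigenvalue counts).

step 0: pivot 16 → sign +
step 1: row/col 1 already zero → sign 0
signature = (1, 0, 1)

Answer: (1, 0, 1)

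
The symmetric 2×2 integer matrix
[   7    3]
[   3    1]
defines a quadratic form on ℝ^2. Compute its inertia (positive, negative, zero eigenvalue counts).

Answer: (1, 1, 0)

Derivation:
step 0: pivot 7 → sign +
step 1: pivot -2/7 → sign −
signature = (1, 1, 0)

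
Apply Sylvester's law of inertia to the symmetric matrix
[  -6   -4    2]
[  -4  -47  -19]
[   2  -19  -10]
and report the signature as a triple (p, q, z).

Answer: (0, 3, 0)

Derivation:
step 0: pivot -6 → sign −
step 1: pivot -133/3 → sign −
step 2: pivot -1/133 → sign −
signature = (0, 3, 0)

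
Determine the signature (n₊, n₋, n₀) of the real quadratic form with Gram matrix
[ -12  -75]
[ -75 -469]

Answer: (0, 2, 0)

Derivation:
step 0: pivot -12 → sign −
step 1: pivot -1/4 → sign −
signature = (0, 2, 0)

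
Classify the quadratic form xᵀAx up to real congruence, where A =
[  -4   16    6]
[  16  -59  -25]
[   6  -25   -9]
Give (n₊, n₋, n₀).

step 0: pivot -4 → sign −
step 1: pivot 5 → sign +
step 2: pivot -1/5 → sign −
signature = (1, 2, 0)

Answer: (1, 2, 0)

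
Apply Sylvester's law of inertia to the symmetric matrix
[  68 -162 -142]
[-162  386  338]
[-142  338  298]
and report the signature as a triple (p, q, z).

Answer: (2, 0, 1)

Derivation:
step 0: pivot 68 → sign +
step 1: pivot 1/17 → sign +
step 2: row/col 2 already zero → sign 0
signature = (2, 0, 1)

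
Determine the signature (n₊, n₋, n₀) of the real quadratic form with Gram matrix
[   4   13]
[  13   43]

step 0: pivot 4 → sign +
step 1: pivot 3/4 → sign +
signature = (2, 0, 0)

Answer: (2, 0, 0)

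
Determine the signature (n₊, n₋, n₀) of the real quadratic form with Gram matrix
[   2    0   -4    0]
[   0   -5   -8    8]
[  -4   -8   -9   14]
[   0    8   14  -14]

Answer: (1, 3, 0)

Derivation:
step 0: pivot 2 → sign +
step 1: pivot -5 → sign −
step 2: pivot -21/5 → sign −
step 3: pivot -6/7 → sign −
signature = (1, 3, 0)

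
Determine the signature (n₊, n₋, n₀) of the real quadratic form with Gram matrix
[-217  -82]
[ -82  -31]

Answer: (0, 2, 0)

Derivation:
step 0: pivot -217 → sign −
step 1: pivot -3/217 → sign −
signature = (0, 2, 0)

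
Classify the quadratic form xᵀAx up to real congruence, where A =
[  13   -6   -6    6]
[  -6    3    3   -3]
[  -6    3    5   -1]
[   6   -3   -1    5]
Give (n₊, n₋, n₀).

Answer: (3, 0, 1)

Derivation:
step 0: pivot 13 → sign +
step 1: pivot 3/13 → sign +
step 2: pivot 2 → sign +
step 3: row/col 3 already zero → sign 0
signature = (3, 0, 1)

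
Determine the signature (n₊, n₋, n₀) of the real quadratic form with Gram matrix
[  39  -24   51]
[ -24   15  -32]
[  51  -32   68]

Answer: (2, 1, 0)

Derivation:
step 0: pivot 39 → sign +
step 1: pivot 3/13 → sign +
step 2: pivot -1/3 → sign −
signature = (2, 1, 0)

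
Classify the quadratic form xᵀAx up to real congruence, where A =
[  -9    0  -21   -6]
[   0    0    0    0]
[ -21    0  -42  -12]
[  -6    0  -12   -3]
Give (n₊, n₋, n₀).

Answer: (2, 1, 1)

Derivation:
step 0: pivot -9 → sign −
step 1: pivot 7 → sign +
step 2: pivot 3/7 → sign +
step 3: row/col 3 already zero → sign 0
signature = (2, 1, 1)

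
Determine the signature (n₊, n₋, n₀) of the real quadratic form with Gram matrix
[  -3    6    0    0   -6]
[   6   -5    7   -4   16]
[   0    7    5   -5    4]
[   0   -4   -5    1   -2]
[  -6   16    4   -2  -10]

step 0: pivot -3 → sign −
step 1: pivot 7 → sign +
step 2: pivot -2 → sign −
step 3: pivot -11/14 → sign −
step 4: pivot -2/11 → sign −
signature = (1, 4, 0)

Answer: (1, 4, 0)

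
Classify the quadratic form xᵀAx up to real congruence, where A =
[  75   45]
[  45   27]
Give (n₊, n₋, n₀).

step 0: pivot 75 → sign +
step 1: row/col 1 already zero → sign 0
signature = (1, 0, 1)

Answer: (1, 0, 1)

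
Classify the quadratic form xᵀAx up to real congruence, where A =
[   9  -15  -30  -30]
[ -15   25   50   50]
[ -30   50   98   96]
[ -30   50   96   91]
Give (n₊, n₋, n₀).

step 0: pivot 9 → sign +
step 1: pivot -2 → sign −
step 2: pivot -1 → sign −
step 3: row/col 3 already zero → sign 0
signature = (1, 2, 1)

Answer: (1, 2, 1)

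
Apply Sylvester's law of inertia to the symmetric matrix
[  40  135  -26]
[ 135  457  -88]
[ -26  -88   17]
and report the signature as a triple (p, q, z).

step 0: pivot 40 → sign +
step 1: pivot 11/8 → sign +
step 2: pivot 3/55 → sign +
signature = (3, 0, 0)

Answer: (3, 0, 0)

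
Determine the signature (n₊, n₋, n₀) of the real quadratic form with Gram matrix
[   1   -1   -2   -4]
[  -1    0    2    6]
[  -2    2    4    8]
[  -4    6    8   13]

step 0: pivot 1 → sign +
step 1: pivot -1 → sign −
step 2: pivot 1 → sign +
step 3: row/col 3 already zero → sign 0
signature = (2, 1, 1)

Answer: (2, 1, 1)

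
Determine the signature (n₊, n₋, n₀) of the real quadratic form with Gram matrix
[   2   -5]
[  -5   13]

step 0: pivot 2 → sign +
step 1: pivot 1/2 → sign +
signature = (2, 0, 0)

Answer: (2, 0, 0)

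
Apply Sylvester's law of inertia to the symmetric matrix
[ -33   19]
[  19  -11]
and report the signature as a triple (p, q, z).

step 0: pivot -33 → sign −
step 1: pivot -2/33 → sign −
signature = (0, 2, 0)

Answer: (0, 2, 0)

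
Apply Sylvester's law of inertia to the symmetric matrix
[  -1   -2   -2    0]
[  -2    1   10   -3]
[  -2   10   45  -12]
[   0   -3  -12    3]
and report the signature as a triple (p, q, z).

step 0: pivot -1 → sign −
step 1: pivot 5 → sign +
step 2: pivot 49/5 → sign +
step 3: pivot -6/49 → sign −
signature = (2, 2, 0)

Answer: (2, 2, 0)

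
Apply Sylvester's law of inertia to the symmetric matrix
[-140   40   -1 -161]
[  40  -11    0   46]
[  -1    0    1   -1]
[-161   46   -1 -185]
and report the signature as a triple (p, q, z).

Answer: (3, 1, 0)

Derivation:
step 0: pivot -140 → sign −
step 1: pivot 3/7 → sign +
step 2: pivot 49/60 → sign +
step 3: pivot 6/49 → sign +
signature = (3, 1, 0)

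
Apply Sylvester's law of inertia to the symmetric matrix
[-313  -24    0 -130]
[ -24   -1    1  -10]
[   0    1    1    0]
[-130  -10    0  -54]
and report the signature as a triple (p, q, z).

Answer: (1, 2, 1)

Derivation:
step 0: pivot -313 → sign −
step 1: pivot 263/313 → sign +
step 2: pivot -50/263 → sign −
step 3: row/col 3 already zero → sign 0
signature = (1, 2, 1)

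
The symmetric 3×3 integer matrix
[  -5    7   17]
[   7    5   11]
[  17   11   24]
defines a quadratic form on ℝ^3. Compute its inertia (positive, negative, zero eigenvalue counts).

Answer: (1, 2, 0)

Derivation:
step 0: pivot -5 → sign −
step 1: pivot 74/5 → sign +
step 2: pivot -1/37 → sign −
signature = (1, 2, 0)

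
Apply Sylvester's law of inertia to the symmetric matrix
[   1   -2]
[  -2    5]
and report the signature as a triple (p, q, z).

step 0: pivot 1 → sign +
step 1: pivot 1 → sign +
signature = (2, 0, 0)

Answer: (2, 0, 0)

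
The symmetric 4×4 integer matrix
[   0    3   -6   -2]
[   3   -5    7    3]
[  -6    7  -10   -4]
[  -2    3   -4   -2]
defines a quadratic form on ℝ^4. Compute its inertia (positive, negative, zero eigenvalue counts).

step 0: pivot -5 → sign −
step 1: pivot 9/5 → sign +
step 2: pivot -2 → sign −
step 3: pivot -2/9 → sign −
signature = (1, 3, 0)

Answer: (1, 3, 0)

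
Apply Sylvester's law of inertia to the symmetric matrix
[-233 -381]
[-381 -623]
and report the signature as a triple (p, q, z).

Answer: (1, 1, 0)

Derivation:
step 0: pivot -233 → sign −
step 1: pivot 2/233 → sign +
signature = (1, 1, 0)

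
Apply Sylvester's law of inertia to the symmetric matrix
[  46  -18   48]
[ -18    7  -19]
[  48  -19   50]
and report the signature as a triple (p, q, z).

step 0: pivot 46 → sign +
step 1: pivot -1/23 → sign −
step 2: pivot 1 → sign +
signature = (2, 1, 0)

Answer: (2, 1, 0)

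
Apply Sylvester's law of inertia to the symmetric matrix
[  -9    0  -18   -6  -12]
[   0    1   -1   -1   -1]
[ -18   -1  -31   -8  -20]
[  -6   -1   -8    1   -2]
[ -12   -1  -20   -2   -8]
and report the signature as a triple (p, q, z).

step 0: pivot -9 → sign −
step 1: pivot 1 → sign +
step 2: pivot 4 → sign +
step 3: pivot 7/4 → sign +
step 4: pivot 3/7 → sign +
signature = (4, 1, 0)

Answer: (4, 1, 0)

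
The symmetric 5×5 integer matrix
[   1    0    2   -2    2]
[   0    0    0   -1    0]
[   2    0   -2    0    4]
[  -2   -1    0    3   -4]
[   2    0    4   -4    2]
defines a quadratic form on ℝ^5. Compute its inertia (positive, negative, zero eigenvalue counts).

step 0: pivot 1 → sign +
step 1: pivot -6 → sign −
step 2: pivot 5/3 → sign +
step 3: pivot -3/5 → sign −
step 4: pivot -2 → sign −
signature = (2, 3, 0)

Answer: (2, 3, 0)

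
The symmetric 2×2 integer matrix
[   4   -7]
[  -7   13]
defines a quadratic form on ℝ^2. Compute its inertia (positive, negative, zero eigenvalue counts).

step 0: pivot 4 → sign +
step 1: pivot 3/4 → sign +
signature = (2, 0, 0)

Answer: (2, 0, 0)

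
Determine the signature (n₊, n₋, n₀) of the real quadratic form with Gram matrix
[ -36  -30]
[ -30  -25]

step 0: pivot -36 → sign −
step 1: row/col 1 already zero → sign 0
signature = (0, 1, 1)

Answer: (0, 1, 1)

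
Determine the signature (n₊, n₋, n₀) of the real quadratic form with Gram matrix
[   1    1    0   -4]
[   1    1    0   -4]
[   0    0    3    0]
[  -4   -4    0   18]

step 0: pivot 1 → sign +
step 1: pivot 3 → sign +
step 2: pivot 2 → sign +
step 3: row/col 3 already zero → sign 0
signature = (3, 0, 1)

Answer: (3, 0, 1)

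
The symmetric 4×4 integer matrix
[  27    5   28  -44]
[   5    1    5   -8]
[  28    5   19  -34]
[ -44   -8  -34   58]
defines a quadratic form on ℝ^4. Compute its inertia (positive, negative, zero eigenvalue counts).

Answer: (2, 2, 0)

Derivation:
step 0: pivot 27 → sign +
step 1: pivot 2/27 → sign +
step 2: pivot -21/2 → sign −
step 3: pivot -2/7 → sign −
signature = (2, 2, 0)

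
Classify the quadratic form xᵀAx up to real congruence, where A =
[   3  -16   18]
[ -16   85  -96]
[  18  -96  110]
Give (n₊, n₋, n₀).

Answer: (2, 1, 0)

Derivation:
step 0: pivot 3 → sign +
step 1: pivot -1/3 → sign −
step 2: pivot 2 → sign +
signature = (2, 1, 0)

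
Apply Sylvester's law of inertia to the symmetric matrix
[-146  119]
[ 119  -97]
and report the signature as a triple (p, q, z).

Answer: (0, 2, 0)

Derivation:
step 0: pivot -146 → sign −
step 1: pivot -1/146 → sign −
signature = (0, 2, 0)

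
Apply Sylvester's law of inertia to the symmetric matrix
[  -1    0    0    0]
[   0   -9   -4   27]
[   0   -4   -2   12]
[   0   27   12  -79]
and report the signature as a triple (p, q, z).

Answer: (1, 3, 0)

Derivation:
step 0: pivot -1 → sign −
step 1: pivot -9 → sign −
step 2: pivot -2/9 → sign −
step 3: pivot 2 → sign +
signature = (1, 3, 0)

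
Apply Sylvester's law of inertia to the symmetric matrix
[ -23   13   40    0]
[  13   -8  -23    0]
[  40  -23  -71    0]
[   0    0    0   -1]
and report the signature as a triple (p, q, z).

step 0: pivot -23 → sign −
step 1: pivot -15/23 → sign −
step 2: pivot -6/5 → sign −
step 3: pivot -1 → sign −
signature = (0, 4, 0)

Answer: (0, 4, 0)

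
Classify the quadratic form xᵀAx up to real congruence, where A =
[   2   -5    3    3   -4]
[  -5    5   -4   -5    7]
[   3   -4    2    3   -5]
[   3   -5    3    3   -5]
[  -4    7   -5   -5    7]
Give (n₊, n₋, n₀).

Answer: (2, 3, 0)

Derivation:
step 0: pivot 2 → sign +
step 1: pivot -15/2 → sign −
step 2: pivot -13/15 → sign −
step 3: pivot -7/13 → sign −
step 4: pivot 3/7 → sign +
signature = (2, 3, 0)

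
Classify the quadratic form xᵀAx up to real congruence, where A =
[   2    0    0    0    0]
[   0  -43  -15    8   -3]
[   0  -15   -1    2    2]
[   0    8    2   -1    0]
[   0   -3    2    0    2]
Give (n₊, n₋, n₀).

step 0: pivot 2 → sign +
step 1: pivot -43 → sign −
step 2: pivot 182/43 → sign +
step 3: pivot 31/91 → sign +
step 4: pivot 1/62 → sign +
signature = (4, 1, 0)

Answer: (4, 1, 0)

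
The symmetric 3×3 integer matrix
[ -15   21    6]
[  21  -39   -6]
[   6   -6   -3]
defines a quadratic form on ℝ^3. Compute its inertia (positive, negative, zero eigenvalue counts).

Answer: (0, 2, 1)

Derivation:
step 0: pivot -15 → sign −
step 1: pivot -48/5 → sign −
step 2: row/col 2 already zero → sign 0
signature = (0, 2, 1)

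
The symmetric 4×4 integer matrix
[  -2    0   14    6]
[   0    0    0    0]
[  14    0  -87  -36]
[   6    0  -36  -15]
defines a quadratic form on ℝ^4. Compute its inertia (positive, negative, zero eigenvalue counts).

step 0: pivot -2 → sign −
step 1: pivot 11 → sign +
step 2: pivot -3/11 → sign −
step 3: row/col 3 already zero → sign 0
signature = (1, 2, 1)

Answer: (1, 2, 1)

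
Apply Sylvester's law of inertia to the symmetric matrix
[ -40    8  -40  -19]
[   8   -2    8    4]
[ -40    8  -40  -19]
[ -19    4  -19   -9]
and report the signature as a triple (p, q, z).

Answer: (1, 2, 1)

Derivation:
step 0: pivot -40 → sign −
step 1: pivot -2/5 → sign −
step 2: pivot 1/8 → sign +
step 3: row/col 3 already zero → sign 0
signature = (1, 2, 1)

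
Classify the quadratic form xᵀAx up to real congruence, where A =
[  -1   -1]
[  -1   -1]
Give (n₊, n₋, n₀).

step 0: pivot -1 → sign −
step 1: row/col 1 already zero → sign 0
signature = (0, 1, 1)

Answer: (0, 1, 1)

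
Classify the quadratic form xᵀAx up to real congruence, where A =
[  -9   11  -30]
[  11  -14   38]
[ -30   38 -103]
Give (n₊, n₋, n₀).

Answer: (1, 2, 0)

Derivation:
step 0: pivot -9 → sign −
step 1: pivot -5/9 → sign −
step 2: pivot 1/5 → sign +
signature = (1, 2, 0)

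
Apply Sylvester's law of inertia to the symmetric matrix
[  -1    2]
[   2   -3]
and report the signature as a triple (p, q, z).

Answer: (1, 1, 0)

Derivation:
step 0: pivot -1 → sign −
step 1: pivot 1 → sign +
signature = (1, 1, 0)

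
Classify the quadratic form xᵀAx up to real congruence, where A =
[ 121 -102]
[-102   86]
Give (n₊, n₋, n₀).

Answer: (2, 0, 0)

Derivation:
step 0: pivot 121 → sign +
step 1: pivot 2/121 → sign +
signature = (2, 0, 0)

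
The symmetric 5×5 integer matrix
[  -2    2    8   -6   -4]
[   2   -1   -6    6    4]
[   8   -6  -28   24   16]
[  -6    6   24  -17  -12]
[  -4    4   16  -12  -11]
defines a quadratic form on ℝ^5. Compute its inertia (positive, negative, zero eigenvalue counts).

Answer: (2, 2, 1)

Derivation:
step 0: pivot -2 → sign −
step 1: pivot 1 → sign +
step 2: pivot 1 → sign +
step 3: pivot -3 → sign −
step 4: row/col 4 already zero → sign 0
signature = (2, 2, 1)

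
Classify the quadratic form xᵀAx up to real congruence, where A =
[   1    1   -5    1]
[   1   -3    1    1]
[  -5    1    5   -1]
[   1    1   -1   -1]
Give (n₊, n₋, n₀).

Answer: (1, 3, 0)

Derivation:
step 0: pivot 1 → sign +
step 1: pivot -4 → sign −
step 2: pivot -11 → sign −
step 3: pivot -6/11 → sign −
signature = (1, 3, 0)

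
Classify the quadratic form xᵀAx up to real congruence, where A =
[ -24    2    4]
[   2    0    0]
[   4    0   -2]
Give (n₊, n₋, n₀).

Answer: (1, 2, 0)

Derivation:
step 0: pivot -24 → sign −
step 1: pivot 1/6 → sign +
step 2: pivot -2 → sign −
signature = (1, 2, 0)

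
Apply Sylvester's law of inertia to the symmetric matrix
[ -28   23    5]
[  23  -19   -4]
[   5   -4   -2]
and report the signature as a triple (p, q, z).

Answer: (0, 3, 0)

Derivation:
step 0: pivot -28 → sign −
step 1: pivot -3/28 → sign −
step 2: pivot -1 → sign −
signature = (0, 3, 0)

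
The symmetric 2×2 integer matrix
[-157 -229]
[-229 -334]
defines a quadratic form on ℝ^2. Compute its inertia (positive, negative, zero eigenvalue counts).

step 0: pivot -157 → sign −
step 1: pivot 3/157 → sign +
signature = (1, 1, 0)

Answer: (1, 1, 0)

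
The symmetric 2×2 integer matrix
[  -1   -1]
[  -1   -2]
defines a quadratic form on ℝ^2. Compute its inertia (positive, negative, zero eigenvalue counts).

Answer: (0, 2, 0)

Derivation:
step 0: pivot -1 → sign −
step 1: pivot -1 → sign −
signature = (0, 2, 0)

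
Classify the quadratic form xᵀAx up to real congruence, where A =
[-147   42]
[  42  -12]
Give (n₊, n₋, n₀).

step 0: pivot -147 → sign −
step 1: row/col 1 already zero → sign 0
signature = (0, 1, 1)

Answer: (0, 1, 1)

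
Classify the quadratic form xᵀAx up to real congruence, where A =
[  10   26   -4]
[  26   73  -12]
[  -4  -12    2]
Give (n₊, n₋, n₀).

Answer: (2, 1, 0)

Derivation:
step 0: pivot 10 → sign +
step 1: pivot 27/5 → sign +
step 2: pivot -2/27 → sign −
signature = (2, 1, 0)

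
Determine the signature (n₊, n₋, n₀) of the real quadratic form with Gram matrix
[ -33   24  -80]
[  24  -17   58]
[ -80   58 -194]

step 0: pivot -33 → sign −
step 1: pivot 5/11 → sign +
step 2: pivot -2/15 → sign −
signature = (1, 2, 0)

Answer: (1, 2, 0)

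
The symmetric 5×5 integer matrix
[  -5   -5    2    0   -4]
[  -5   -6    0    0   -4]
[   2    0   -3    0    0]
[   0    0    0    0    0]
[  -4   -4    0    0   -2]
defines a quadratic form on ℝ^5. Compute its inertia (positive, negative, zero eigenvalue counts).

Answer: (1, 3, 1)

Derivation:
step 0: pivot -5 → sign −
step 1: pivot -1 → sign −
step 2: pivot 9/5 → sign +
step 3: pivot -2/9 → sign −
step 4: row/col 4 already zero → sign 0
signature = (1, 3, 1)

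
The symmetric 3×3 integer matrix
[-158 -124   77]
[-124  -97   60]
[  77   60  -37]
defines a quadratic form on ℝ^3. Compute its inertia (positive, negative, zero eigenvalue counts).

Answer: (1, 2, 0)

Derivation:
step 0: pivot -158 → sign −
step 1: pivot 25/79 → sign +
step 2: pivot -3/50 → sign −
signature = (1, 2, 0)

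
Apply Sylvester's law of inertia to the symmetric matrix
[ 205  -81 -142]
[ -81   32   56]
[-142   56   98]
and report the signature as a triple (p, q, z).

step 0: pivot 205 → sign +
step 1: pivot -1/205 → sign −
step 2: pivot 2 → sign +
signature = (2, 1, 0)

Answer: (2, 1, 0)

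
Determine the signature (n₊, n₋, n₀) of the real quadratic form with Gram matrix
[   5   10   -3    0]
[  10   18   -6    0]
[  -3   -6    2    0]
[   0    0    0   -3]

Answer: (2, 2, 0)

Derivation:
step 0: pivot 5 → sign +
step 1: pivot -2 → sign −
step 2: pivot 1/5 → sign +
step 3: pivot -3 → sign −
signature = (2, 2, 0)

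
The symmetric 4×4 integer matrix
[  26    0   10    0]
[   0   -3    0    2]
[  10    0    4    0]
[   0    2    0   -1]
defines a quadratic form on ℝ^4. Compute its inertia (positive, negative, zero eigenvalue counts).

step 0: pivot 26 → sign +
step 1: pivot -3 → sign −
step 2: pivot 2/13 → sign +
step 3: pivot 1/3 → sign +
signature = (3, 1, 0)

Answer: (3, 1, 0)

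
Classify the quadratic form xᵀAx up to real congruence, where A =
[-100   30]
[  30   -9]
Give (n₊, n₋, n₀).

Answer: (0, 1, 1)

Derivation:
step 0: pivot -100 → sign −
step 1: row/col 1 already zero → sign 0
signature = (0, 1, 1)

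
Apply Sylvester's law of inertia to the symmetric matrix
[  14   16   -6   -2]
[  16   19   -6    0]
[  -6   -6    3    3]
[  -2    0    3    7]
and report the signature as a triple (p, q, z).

step 0: pivot 14 → sign +
step 1: pivot 5/7 → sign +
step 2: pivot -3/5 → sign −
step 3: row/col 3 already zero → sign 0
signature = (2, 1, 1)

Answer: (2, 1, 1)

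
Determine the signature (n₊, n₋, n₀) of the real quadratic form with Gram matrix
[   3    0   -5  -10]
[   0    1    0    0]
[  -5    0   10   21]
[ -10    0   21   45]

Answer: (4, 0, 0)

Derivation:
step 0: pivot 3 → sign +
step 1: pivot 1 → sign +
step 2: pivot 5/3 → sign +
step 3: pivot 2/5 → sign +
signature = (4, 0, 0)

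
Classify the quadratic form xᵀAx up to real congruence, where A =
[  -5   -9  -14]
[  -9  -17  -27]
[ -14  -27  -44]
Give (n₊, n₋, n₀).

Answer: (0, 3, 0)

Derivation:
step 0: pivot -5 → sign −
step 1: pivot -4/5 → sign −
step 2: pivot -3/4 → sign −
signature = (0, 3, 0)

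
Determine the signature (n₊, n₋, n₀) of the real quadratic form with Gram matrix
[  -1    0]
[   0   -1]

step 0: pivot -1 → sign −
step 1: pivot -1 → sign −
signature = (0, 2, 0)

Answer: (0, 2, 0)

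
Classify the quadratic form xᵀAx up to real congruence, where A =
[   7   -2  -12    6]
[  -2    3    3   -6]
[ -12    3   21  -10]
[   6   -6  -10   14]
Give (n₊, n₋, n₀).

step 0: pivot 7 → sign +
step 1: pivot 17/7 → sign +
step 2: pivot 6/17 → sign +
step 3: pivot 2/3 → sign +
signature = (4, 0, 0)

Answer: (4, 0, 0)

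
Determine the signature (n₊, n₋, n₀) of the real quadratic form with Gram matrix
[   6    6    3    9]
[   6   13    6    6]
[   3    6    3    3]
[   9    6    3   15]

Answer: (3, 0, 1)

Derivation:
step 0: pivot 6 → sign +
step 1: pivot 7 → sign +
step 2: pivot 3/14 → sign +
step 3: row/col 3 already zero → sign 0
signature = (3, 0, 1)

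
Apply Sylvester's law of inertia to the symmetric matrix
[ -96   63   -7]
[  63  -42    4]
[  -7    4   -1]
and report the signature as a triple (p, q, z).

Answer: (1, 2, 0)

Derivation:
step 0: pivot -96 → sign −
step 1: pivot -21/32 → sign −
step 2: pivot 1/21 → sign +
signature = (1, 2, 0)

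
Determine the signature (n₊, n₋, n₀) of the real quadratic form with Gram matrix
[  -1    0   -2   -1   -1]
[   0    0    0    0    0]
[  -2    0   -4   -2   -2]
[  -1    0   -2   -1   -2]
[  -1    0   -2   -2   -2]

step 0: pivot -1 → sign −
step 1: pivot -1 → sign −
step 2: pivot 1 → sign +
step 3: row/col 3 already zero → sign 0
step 4: row/col 4 already zero → sign 0
signature = (1, 2, 2)

Answer: (1, 2, 2)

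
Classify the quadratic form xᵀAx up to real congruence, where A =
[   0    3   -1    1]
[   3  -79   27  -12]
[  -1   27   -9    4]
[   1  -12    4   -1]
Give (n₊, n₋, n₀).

Answer: (2, 2, 0)

Derivation:
step 0: pivot -79 → sign −
step 1: pivot 9/79 → sign +
step 2: pivot 2/9 → sign +
step 3: pivot -2 → sign −
signature = (2, 2, 0)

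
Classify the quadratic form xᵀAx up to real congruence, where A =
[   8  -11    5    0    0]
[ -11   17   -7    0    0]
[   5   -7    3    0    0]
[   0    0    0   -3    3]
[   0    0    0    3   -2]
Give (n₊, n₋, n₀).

step 0: pivot 8 → sign +
step 1: pivot 15/8 → sign +
step 2: pivot -2/15 → sign −
step 3: pivot -3 → sign −
step 4: pivot 1 → sign +
signature = (3, 2, 0)

Answer: (3, 2, 0)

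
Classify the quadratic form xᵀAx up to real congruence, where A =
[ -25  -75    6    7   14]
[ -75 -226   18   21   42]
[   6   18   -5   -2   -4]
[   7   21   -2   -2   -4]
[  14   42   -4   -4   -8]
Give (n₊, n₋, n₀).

Answer: (0, 4, 1)

Derivation:
step 0: pivot -25 → sign −
step 1: pivot -1 → sign −
step 2: pivot -89/25 → sign −
step 3: pivot -1/89 → sign −
step 4: row/col 4 already zero → sign 0
signature = (0, 4, 1)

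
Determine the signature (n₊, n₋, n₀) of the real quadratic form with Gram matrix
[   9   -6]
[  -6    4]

Answer: (1, 0, 1)

Derivation:
step 0: pivot 9 → sign +
step 1: row/col 1 already zero → sign 0
signature = (1, 0, 1)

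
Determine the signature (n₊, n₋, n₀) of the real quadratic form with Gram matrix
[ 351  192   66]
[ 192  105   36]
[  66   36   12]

step 0: pivot 351 → sign +
step 1: pivot -1/39 → sign −
step 2: row/col 2 already zero → sign 0
signature = (1, 1, 1)

Answer: (1, 1, 1)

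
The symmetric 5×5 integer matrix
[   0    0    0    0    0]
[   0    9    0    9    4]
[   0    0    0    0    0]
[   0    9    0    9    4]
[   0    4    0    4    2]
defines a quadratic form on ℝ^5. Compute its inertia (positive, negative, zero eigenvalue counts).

step 0: pivot 9 → sign +
step 1: pivot 2/9 → sign +
step 2: row/col 2 already zero → sign 0
step 3: row/col 3 already zero → sign 0
step 4: row/col 4 already zero → sign 0
signature = (2, 0, 3)

Answer: (2, 0, 3)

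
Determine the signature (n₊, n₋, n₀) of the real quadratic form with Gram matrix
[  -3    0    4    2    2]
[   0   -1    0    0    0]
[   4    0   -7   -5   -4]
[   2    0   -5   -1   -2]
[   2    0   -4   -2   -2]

step 0: pivot -3 → sign −
step 1: pivot -1 → sign −
step 2: pivot -5/3 → sign −
step 3: pivot 18/5 → sign +
step 4: row/col 4 already zero → sign 0
signature = (1, 3, 1)

Answer: (1, 3, 1)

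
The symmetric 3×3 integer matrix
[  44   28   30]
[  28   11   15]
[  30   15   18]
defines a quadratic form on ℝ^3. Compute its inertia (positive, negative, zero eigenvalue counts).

Answer: (1, 1, 1)

Derivation:
step 0: pivot 44 → sign +
step 1: pivot -75/11 → sign −
step 2: row/col 2 already zero → sign 0
signature = (1, 1, 1)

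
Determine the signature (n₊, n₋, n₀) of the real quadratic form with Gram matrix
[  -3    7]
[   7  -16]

Answer: (1, 1, 0)

Derivation:
step 0: pivot -3 → sign −
step 1: pivot 1/3 → sign +
signature = (1, 1, 0)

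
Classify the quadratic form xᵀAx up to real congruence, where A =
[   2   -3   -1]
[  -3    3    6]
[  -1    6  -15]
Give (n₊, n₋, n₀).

step 0: pivot 2 → sign +
step 1: pivot -3/2 → sign −
step 2: pivot -2 → sign −
signature = (1, 2, 0)

Answer: (1, 2, 0)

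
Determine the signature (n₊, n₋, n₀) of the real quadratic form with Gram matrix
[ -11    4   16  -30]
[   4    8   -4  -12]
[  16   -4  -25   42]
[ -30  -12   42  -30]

step 0: pivot -11 → sign −
step 1: pivot 104/11 → sign +
step 2: pivot -27/13 → sign −
step 3: row/col 3 already zero → sign 0
signature = (1, 2, 1)

Answer: (1, 2, 1)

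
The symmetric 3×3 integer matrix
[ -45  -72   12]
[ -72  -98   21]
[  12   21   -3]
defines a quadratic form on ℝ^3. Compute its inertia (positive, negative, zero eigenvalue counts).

step 0: pivot -45 → sign −
step 1: pivot 86/5 → sign +
step 2: pivot 1/86 → sign +
signature = (2, 1, 0)

Answer: (2, 1, 0)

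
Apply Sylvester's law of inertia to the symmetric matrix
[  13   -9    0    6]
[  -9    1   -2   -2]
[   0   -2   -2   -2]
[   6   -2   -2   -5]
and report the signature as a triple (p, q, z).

step 0: pivot 13 → sign +
step 1: pivot -68/13 → sign −
step 2: pivot -21/17 → sign −
step 3: pivot -3/7 → sign −
signature = (1, 3, 0)

Answer: (1, 3, 0)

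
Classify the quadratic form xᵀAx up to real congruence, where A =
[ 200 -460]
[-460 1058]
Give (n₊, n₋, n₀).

step 0: pivot 200 → sign +
step 1: row/col 1 already zero → sign 0
signature = (1, 0, 1)

Answer: (1, 0, 1)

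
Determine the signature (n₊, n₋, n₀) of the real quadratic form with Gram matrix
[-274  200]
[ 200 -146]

step 0: pivot -274 → sign −
step 1: pivot -2/137 → sign −
signature = (0, 2, 0)

Answer: (0, 2, 0)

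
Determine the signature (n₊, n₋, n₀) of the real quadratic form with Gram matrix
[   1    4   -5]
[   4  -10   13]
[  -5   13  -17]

step 0: pivot 1 → sign +
step 1: pivot -26 → sign −
step 2: pivot -3/26 → sign −
signature = (1, 2, 0)

Answer: (1, 2, 0)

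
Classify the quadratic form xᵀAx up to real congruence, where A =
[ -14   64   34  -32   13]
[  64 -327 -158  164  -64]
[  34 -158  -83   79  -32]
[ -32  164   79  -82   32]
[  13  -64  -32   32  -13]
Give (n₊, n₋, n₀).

step 0: pivot -14 → sign −
step 1: pivot -241/7 → sign −
step 2: pivot -57/241 → sign −
step 3: pivot 5/19 → sign +
step 4: pivot -3/10 → sign −
signature = (1, 4, 0)

Answer: (1, 4, 0)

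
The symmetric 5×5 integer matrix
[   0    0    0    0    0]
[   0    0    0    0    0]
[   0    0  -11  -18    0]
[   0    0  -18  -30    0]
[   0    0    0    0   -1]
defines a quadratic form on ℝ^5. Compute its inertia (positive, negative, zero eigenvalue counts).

Answer: (0, 3, 2)

Derivation:
step 0: pivot -11 → sign −
step 1: pivot -6/11 → sign −
step 2: pivot -1 → sign −
step 3: row/col 3 already zero → sign 0
step 4: row/col 4 already zero → sign 0
signature = (0, 3, 2)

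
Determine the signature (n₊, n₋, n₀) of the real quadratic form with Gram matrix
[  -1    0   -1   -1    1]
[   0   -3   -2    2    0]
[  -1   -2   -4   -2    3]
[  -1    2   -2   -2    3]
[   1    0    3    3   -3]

step 0: pivot -1 → sign −
step 1: pivot -3 → sign −
step 2: pivot -5/3 → sign −
step 3: pivot 18/5 → sign +
step 4: pivot 2/9 → sign +
signature = (2, 3, 0)

Answer: (2, 3, 0)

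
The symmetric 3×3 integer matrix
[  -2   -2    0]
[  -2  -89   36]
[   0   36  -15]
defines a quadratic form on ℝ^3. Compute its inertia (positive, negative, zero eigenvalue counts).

step 0: pivot -2 → sign −
step 1: pivot -87 → sign −
step 2: pivot -3/29 → sign −
signature = (0, 3, 0)

Answer: (0, 3, 0)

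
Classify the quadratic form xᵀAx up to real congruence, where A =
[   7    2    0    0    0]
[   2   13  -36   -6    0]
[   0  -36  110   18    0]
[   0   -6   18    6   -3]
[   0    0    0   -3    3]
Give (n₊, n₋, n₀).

step 0: pivot 7 → sign +
step 1: pivot 87/7 → sign +
step 2: pivot 166/29 → sign +
step 3: pivot 252/83 → sign +
step 4: pivot 1/28 → sign +
signature = (5, 0, 0)

Answer: (5, 0, 0)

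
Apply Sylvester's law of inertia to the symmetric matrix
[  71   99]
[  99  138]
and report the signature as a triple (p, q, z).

Answer: (1, 1, 0)

Derivation:
step 0: pivot 71 → sign +
step 1: pivot -3/71 → sign −
signature = (1, 1, 0)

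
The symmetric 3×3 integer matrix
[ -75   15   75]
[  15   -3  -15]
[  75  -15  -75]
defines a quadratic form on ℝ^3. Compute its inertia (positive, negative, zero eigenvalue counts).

Answer: (0, 1, 2)

Derivation:
step 0: pivot -75 → sign −
step 1: row/col 1 already zero → sign 0
step 2: row/col 2 already zero → sign 0
signature = (0, 1, 2)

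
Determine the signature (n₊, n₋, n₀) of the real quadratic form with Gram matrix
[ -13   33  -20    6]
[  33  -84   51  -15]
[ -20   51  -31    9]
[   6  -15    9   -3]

step 0: pivot -13 → sign −
step 1: pivot -3/13 → sign −
step 2: row/col 2 already zero → sign 0
step 3: row/col 3 already zero → sign 0
signature = (0, 2, 2)

Answer: (0, 2, 2)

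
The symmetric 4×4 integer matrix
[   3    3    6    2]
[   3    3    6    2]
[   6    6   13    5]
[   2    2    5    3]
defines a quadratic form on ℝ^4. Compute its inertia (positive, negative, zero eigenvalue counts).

Answer: (3, 0, 1)

Derivation:
step 0: pivot 3 → sign +
step 1: pivot 1 → sign +
step 2: pivot 2/3 → sign +
step 3: row/col 3 already zero → sign 0
signature = (3, 0, 1)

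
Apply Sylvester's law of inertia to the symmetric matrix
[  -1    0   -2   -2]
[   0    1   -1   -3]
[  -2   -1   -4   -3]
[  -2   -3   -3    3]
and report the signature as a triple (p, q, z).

step 0: pivot -1 → sign −
step 1: pivot 1 → sign +
step 2: pivot -1 → sign −
step 3: pivot 2 → sign +
signature = (2, 2, 0)

Answer: (2, 2, 0)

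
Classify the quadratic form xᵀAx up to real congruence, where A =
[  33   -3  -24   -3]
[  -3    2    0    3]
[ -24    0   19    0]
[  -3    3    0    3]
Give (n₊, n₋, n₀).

Answer: (2, 2, 0)

Derivation:
step 0: pivot 33 → sign +
step 1: pivot 19/11 → sign +
step 2: pivot -23/19 → sign −
step 3: pivot -6/23 → sign −
signature = (2, 2, 0)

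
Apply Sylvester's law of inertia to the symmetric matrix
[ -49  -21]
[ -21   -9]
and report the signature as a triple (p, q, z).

step 0: pivot -49 → sign −
step 1: row/col 1 already zero → sign 0
signature = (0, 1, 1)

Answer: (0, 1, 1)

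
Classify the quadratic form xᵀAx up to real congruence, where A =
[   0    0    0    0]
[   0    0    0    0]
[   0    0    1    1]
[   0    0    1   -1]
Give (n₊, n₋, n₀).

step 0: pivot 1 → sign +
step 1: pivot -2 → sign −
step 2: row/col 2 already zero → sign 0
step 3: row/col 3 already zero → sign 0
signature = (1, 1, 2)

Answer: (1, 1, 2)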